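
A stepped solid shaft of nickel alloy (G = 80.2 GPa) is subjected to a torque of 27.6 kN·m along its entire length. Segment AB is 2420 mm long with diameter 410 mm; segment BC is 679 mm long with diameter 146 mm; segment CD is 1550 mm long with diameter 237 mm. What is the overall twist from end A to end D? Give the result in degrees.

0.416°

J_AB = π(0.410)⁴/32 = 2.77×10^-3 m⁴; J_BC = π(0.146)⁴/32 = 4.46×10^-5 m⁴; J_CD = π(0.237)⁴/32 = 3.10×10^-4 m⁴.
θ = (T/G)·Σ L_i/J_i = (27600/80.2×10⁹)·(2.42/2.77×10^-3 + 0.679/4.46×10^-5 + 1.55/3.10×10^-4) = 7.261×10^-3 rad.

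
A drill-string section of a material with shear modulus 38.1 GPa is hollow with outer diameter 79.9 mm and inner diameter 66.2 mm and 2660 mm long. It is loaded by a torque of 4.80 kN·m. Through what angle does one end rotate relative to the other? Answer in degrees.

9.08°

J = π(d_o⁴ − d_i⁴)/32 = π(0.0799⁴ − 0.0662⁴)/32 = 2.116×10^-6 m⁴.
θ = T·L/(G·J) = 4800 × 2.66 / (38.1×10⁹ × 2.116×10^-6) = 0.1584 rad.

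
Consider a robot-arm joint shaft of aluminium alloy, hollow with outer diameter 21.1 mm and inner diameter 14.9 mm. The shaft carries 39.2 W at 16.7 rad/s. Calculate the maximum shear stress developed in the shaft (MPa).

ω = 16.7 rad/s, so T = P/ω = 39.2 / 16.70 = 2.347 N·m.
J = π(d_o⁴ − d_i⁴)/32 = π(0.0211⁴ − 0.0149⁴)/32 = 1.462×10^-8 m⁴.
τ_max = T·r/J = 2.347 × 0.0106 / 1.462×10^-8 = 1.694×10^6 Pa.

1.69 MPa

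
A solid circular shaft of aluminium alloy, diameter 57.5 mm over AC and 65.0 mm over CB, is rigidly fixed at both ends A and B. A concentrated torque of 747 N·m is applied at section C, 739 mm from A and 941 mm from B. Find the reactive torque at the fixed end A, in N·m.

327 N·m

Compatibility: T_A·a/J_AC = T_B·b/J_CB with T_A + T_B = T₀.
J_AC = 1.07×10^-6 m⁴, J_CB = 1.75×10^-6 m⁴, so T_A = T₀·(J_AC/a)/((J_AC/a)+(J_CB/b)) = 327.3 N·m, T_B = 419.7 N·m.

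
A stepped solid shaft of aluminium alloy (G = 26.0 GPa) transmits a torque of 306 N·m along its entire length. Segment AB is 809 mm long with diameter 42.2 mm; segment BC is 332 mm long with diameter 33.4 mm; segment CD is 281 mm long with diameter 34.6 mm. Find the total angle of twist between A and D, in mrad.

86.1 mrad

J_AB = π(0.0422)⁴/32 = 3.11×10^-7 m⁴; J_BC = π(0.0334)⁴/32 = 1.22×10^-7 m⁴; J_CD = π(0.0346)⁴/32 = 1.41×10^-7 m⁴.
θ = (T/G)·Σ L_i/J_i = (306.0/26.0×10⁹)·(0.809/3.11×10^-7 + 0.332/1.22×10^-7 + 0.281/1.41×10^-7) = 0.08607 rad.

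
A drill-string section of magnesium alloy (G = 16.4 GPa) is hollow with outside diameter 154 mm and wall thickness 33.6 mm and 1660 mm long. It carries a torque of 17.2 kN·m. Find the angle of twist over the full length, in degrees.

J = π(d_o⁴ − d_i⁴)/32 = π(0.154⁴ − 0.0868⁴)/32 = 4.965×10^-5 m⁴.
θ = T·L/(G·J) = 17200 × 1.66 / (16.4×10⁹ × 4.965×10^-5) = 0.03507 rad.

2.01°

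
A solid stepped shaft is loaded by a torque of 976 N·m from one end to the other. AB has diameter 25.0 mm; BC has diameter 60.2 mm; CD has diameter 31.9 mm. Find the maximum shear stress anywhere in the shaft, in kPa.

318000 kPa

Under the same torque, τ_max = 16T/(πd³) is largest where d is smallest — segment AB (d = 25.0 mm).
τ_max = 16·976.0/(π·(0.0250)³) = 3.181×10^8 Pa.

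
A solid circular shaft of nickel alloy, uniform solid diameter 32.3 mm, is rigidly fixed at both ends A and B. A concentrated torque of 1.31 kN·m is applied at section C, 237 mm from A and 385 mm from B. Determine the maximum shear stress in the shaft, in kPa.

123000 kPa

With uniform GJ and both ends fixed, compatibility θ_AC = θ_CB gives T_A·a = T_B·b, together with T_A + T_B = T₀.
T_A = T₀·b/(a+b) = 1310·385/622.0 = 810.9 N·m; T_B = 499.1 N·m.
τ in each portion: τ_AC = 1.23×10^8 Pa, τ_CB = 7.54×10^7 Pa; maximum is in AC.
τ_max = T_AC·r/J = 810.9·0.0161/1.07×10^-7 = 1.225×10^8 Pa.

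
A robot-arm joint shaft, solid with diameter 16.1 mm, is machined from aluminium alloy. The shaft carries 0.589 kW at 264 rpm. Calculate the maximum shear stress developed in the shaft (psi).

3770 psi

ω = 2π·264/60 = 27.65 rad/s, so T = P/ω = 0.589×10³ / 27.65 = 21.31 N·m.
J = πd⁴/32 = π(0.0161)⁴/32 = 6.596×10^-9 m⁴.
τ_max = T·r/J = 21.31 × 0.00805 / 6.596×10^-9 = 2.600×10^7 Pa.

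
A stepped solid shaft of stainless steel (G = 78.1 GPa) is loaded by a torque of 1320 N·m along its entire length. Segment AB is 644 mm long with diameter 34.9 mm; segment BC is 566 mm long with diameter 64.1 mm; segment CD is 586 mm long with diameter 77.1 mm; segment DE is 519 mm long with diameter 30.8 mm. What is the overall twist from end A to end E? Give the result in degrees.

J_AB = π(0.0349)⁴/32 = 1.46×10^-7 m⁴; J_BC = π(0.0641)⁴/32 = 1.66×10^-6 m⁴; J_CD = π(0.0771)⁴/32 = 3.47×10^-6 m⁴; J_DE = π(0.0308)⁴/32 = 8.83×10^-8 m⁴.
θ = (T/G)·Σ L_i/J_i = (1320/78.1×10⁹)·(0.644/1.46×10^-7 + 0.566/1.66×10^-6 + 0.586/3.47×10^-6 + 0.519/8.83×10^-8) = 0.1826 rad.

10.5°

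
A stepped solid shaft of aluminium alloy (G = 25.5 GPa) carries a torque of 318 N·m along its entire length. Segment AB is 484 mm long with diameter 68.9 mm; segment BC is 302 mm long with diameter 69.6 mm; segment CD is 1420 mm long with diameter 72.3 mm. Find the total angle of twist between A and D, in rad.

0.0110 rad

J_AB = π(0.0689)⁴/32 = 2.21×10^-6 m⁴; J_BC = π(0.0696)⁴/32 = 2.30×10^-6 m⁴; J_CD = π(0.0723)⁴/32 = 2.68×10^-6 m⁴.
θ = (T/G)·Σ L_i/J_i = (318.0/25.5×10⁹)·(0.484/2.21×10^-6 + 0.302/2.30×10^-6 + 1.42/2.68×10^-6) = 0.01096 rad.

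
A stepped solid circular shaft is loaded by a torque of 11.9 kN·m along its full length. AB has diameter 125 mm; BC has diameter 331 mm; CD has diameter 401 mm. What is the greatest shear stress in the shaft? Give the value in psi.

Under the same torque, τ_max = 16T/(πd³) is largest where d is smallest — segment AB (d = 125 mm).
τ_max = 16·11900/(π·(0.125)³) = 3.103×10^7 Pa.

4500 psi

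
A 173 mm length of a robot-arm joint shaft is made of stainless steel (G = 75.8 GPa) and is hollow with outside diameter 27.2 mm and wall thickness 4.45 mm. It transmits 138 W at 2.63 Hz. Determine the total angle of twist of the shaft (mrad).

ω = 2π·2.63 = 16.52 rad/s, so T = P/ω = 138 / 16.52 = 8.351 N·m.
J = π(d_o⁴ − d_i⁴)/32 = π(0.0272⁴ − 0.0183⁴)/32 = 4.273×10^-8 m⁴.
θ = T·L/(G·J) = 8.351 × 0.173 / (75.8×10⁹ × 4.273×10^-8) = 4.461×10^-4 rad.

0.446 mrad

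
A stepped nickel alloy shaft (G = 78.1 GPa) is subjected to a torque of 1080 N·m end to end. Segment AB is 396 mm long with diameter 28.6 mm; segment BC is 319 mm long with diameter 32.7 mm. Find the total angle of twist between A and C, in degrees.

J_AB = π(0.0286)⁴/32 = 6.57×10^-8 m⁴; J_BC = π(0.0327)⁴/32 = 1.12×10^-7 m⁴.
θ = (T/G)·Σ L_i/J_i = (1080/78.1×10⁹)·(0.396/6.57×10^-8 + 0.319/1.12×10^-7) = 0.1227 rad.

7.03°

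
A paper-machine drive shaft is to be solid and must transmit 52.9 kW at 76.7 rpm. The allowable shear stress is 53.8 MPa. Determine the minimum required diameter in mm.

ω = 2π·76.7/60 = 8.032 rad/s, so T = P/ω = 52.9×10³ / 8.032 = 6586 N·m.
For a solid shaft τ_max = 16T/(πd³), so d = (16T/(π τ_allow))^(1/3) = (16·6586/(π·5.38×10^7))^(1/3) = 0.08543 m.

85.4 mm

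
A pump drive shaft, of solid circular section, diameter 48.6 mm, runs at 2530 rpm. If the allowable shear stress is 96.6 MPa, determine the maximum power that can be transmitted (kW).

577 kW

J = πd⁴/32 = π(0.0486)⁴/32 = 5.477×10^-7 m⁴.
T_max = τ_allow·J/r = 9.66×10^7 × 5.477×10^-7 / 0.0243 = 2177 N·m.
ω = 2π·2530/60 = 264.9 rad/s, so P_max = T_max·ω = 5.769×10^5 W.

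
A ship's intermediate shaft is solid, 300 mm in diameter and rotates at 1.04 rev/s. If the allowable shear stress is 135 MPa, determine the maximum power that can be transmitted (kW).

4680 kW

J = πd⁴/32 = π(0.300)⁴/32 = 7.952×10^-4 m⁴.
T_max = τ_allow·J/r = 1.35×10^8 × 7.952×10^-4 / 0.150 = 715700 N·m.
ω = 2π·1.04 = 6.535 rad/s, so P_max = T_max·ω = 4.677×10^6 W.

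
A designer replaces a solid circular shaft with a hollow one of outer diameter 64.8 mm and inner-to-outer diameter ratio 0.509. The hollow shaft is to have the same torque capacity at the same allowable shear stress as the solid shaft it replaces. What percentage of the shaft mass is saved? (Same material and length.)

22.4 %

Equal τ_max and T ⇒ the solid shaft needs d_s³ = d_o³(1−k⁴), so d_s = 64.8·(1−0.509⁴)^(1/3) = 63.32 mm.
Area ratio A_h/A_s = d_o²(1−k²)/d_s² = (1−k²)/(1−k⁴)^(2/3) = 0.7760.
Mass saving = 1 − 0.7760 = 22.4 %.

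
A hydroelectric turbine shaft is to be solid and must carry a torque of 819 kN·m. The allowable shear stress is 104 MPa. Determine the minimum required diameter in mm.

For a solid shaft τ_max = 16T/(πd³), so d = (16T/(π τ_allow))^(1/3) = (16·819000/(π·1.04×10^8))^(1/3) = 0.3423 m.

342 mm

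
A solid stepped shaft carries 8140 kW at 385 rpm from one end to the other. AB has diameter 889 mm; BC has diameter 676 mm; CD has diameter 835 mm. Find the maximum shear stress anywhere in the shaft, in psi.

483 psi

ω = 2π·385/60 = 40.32 rad/s, so T = P/ω = 8140×10³ / 40.32 = 201900 N·m.
Under the same torque, τ_max = 16T/(πd³) is largest where d is smallest — segment BC (d = 676 mm).
τ_max = 16·201900/(π·(0.676)³) = 3.329×10^6 Pa.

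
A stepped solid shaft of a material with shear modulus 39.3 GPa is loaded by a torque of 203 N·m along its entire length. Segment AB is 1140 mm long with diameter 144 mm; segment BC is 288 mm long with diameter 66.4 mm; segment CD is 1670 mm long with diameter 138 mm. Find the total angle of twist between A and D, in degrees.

J_AB = π(0.144)⁴/32 = 4.22×10^-5 m⁴; J_BC = π(0.0664)⁴/32 = 1.91×10^-6 m⁴; J_CD = π(0.138)⁴/32 = 3.56×10^-5 m⁴.
θ = (T/G)·Σ L_i/J_i = (203.0/39.3×10⁹)·(1.14/4.22×10^-5 + 0.288/1.91×10^-6 + 1.67/3.56×10^-5) = 1.161×10^-3 rad.

0.0665°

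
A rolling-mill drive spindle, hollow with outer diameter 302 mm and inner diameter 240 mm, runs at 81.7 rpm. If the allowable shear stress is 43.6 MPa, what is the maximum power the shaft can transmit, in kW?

1210 kW

J = π(d_o⁴ − d_i⁴)/32 = π(0.302⁴ − 0.240⁴)/32 = 4.909×10^-4 m⁴.
T_max = τ_allow·J/r = 4.36×10^7 × 4.909×10^-4 / 0.151 = 141700 N·m.
ω = 2π·81.7/60 = 8.556 rad/s, so P_max = T_max·ω = 1.213×10^6 W.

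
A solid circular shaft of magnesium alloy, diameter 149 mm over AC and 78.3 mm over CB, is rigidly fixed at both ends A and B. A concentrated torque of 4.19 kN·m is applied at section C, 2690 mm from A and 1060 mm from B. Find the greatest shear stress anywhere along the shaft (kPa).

7210 kPa

Compatibility: T_A·a/J_AC = T_B·b/J_CB with T_A + T_B = T₀.
J_AC = 4.84×10^-5 m⁴, J_CB = 3.69×10^-6 m⁴, so T_A = T₀·(J_AC/a)/((J_AC/a)+(J_CB/b)) = 3511 N·m, T_B = 679.4 N·m.
τ in each portion: τ_AC = 5.40×10^6 Pa, τ_CB = 7.21×10^6 Pa; maximum is in CB.
τ_max = T_CB·r/J = 679.4·0.0391/3.69×10^-6 = 7.208×10^6 Pa.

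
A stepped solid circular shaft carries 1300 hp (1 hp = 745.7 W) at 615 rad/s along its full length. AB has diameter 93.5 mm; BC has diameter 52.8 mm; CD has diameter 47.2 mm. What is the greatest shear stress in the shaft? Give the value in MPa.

ω = 615 rad/s, so T = P/ω = 1300×745.7 / 615.0 = 1576 N·m.
Under the same torque, τ_max = 16T/(πd³) is largest where d is smallest — segment CD (d = 47.2 mm).
τ_max = 16·1576/(π·(0.0472)³) = 7.634×10^7 Pa.

76.3 MPa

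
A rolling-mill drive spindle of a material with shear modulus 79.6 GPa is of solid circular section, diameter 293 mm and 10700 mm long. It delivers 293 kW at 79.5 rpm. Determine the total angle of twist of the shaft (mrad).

ω = 2π·79.5/60 = 8.325 rad/s, so T = P/ω = 293×10³ / 8.325 = 35190 N·m.
J = πd⁴/32 = π(0.293)⁴/32 = 7.236×10^-4 m⁴.
θ = T·L/(G·J) = 35190 × 10.7 / (79.6×10⁹ × 7.236×10^-4) = 6.538×10^-3 rad.

6.54 mrad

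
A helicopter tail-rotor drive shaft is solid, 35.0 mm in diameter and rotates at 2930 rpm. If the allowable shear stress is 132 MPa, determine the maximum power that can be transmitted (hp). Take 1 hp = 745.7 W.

J = πd⁴/32 = π(0.0350)⁴/32 = 1.473×10^-7 m⁴.
T_max = τ_allow·J/r = 1.32×10^8 × 1.473×10^-7 / 0.0175 = 1111 N·m.
ω = 2π·2930/60 = 306.8 rad/s, so P_max = T_max·ω = 3.410×10^5 W.

457 hp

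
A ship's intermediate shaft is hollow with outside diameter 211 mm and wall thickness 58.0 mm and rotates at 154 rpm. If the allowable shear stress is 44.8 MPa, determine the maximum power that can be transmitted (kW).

1280 kW

J = π(d_o⁴ − d_i⁴)/32 = π(0.211⁴ − 0.0950⁴)/32 = 1.866×10^-4 m⁴.
T_max = τ_allow·J/r = 4.48×10^7 × 1.866×10^-4 / 0.105 = 79240 N·m.
ω = 2π·154/60 = 16.13 rad/s, so P_max = T_max·ω = 1.278×10^6 W.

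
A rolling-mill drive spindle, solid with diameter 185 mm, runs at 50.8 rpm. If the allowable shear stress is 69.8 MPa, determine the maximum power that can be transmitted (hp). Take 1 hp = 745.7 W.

619 hp

J = πd⁴/32 = π(0.185)⁴/32 = 1.150×10^-4 m⁴.
T_max = τ_allow·J/r = 6.98×10^7 × 1.150×10^-4 / 0.0925 = 86780 N·m.
ω = 2π·50.8/60 = 5.320 rad/s, so P_max = T_max·ω = 4.616×10^5 W.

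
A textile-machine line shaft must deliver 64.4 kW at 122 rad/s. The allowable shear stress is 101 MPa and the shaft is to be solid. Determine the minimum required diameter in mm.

29.9 mm

ω = 122 rad/s, so T = P/ω = 64.4×10³ / 122.0 = 527.9 N·m.
For a solid shaft τ_max = 16T/(πd³), so d = (16T/(π τ_allow))^(1/3) = (16·527.9/(π·1.01×10^8))^(1/3) = 0.02986 m.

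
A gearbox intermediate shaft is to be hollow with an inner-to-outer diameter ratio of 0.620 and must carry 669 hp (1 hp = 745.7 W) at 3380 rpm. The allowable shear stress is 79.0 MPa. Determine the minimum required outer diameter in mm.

47.4 mm

ω = 2π·3380/60 = 354.0 rad/s, so T = P/ω = 669×745.7 / 354.0 = 1409 N·m.
For a hollow shaft with d_i/d_o = 0.620: τ_max = 16T/(π d_o³ (1−k⁴)), so d_o = [16T/(π τ_allow (1−k⁴))]^(1/3) = [16·1409/(π·7.90×10^7·0.8522)]^(1/3) = 0.04742 m.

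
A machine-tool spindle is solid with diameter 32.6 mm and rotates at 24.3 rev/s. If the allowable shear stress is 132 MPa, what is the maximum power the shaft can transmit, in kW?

J = πd⁴/32 = π(0.0326)⁴/32 = 1.109×10^-7 m⁴.
T_max = τ_allow·J/r = 1.32×10^8 × 1.109×10^-7 / 0.0163 = 898.0 N·m.
ω = 2π·24.3 = 152.7 rad/s, so P_max = T_max·ω = 1.371×10^5 W.

137 kW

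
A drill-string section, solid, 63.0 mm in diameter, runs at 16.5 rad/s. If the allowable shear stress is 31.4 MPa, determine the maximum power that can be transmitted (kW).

25.4 kW

J = πd⁴/32 = π(0.0630)⁴/32 = 1.547×10^-6 m⁴.
T_max = τ_allow·J/r = 3.14×10^7 × 1.547×10^-6 / 0.0315 = 1542 N·m.
ω = 16.5 rad/s, so P_max = T_max·ω = 2.544×10^4 W.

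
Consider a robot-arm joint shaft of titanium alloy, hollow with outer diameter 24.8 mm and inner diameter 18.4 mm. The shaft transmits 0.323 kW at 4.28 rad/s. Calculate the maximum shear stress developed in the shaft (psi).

ω = 4.28 rad/s, so T = P/ω = 0.323×10³ / 4.280 = 75.47 N·m.
J = π(d_o⁴ − d_i⁴)/32 = π(0.0248⁴ − 0.0184⁴)/32 = 2.588×10^-8 m⁴.
τ_max = T·r/J = 75.47 × 0.0124 / 2.588×10^-8 = 3.615×10^7 Pa.

5240 psi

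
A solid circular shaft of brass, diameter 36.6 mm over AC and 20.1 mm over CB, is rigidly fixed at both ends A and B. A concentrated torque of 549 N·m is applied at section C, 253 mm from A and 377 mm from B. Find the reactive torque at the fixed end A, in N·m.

Compatibility: T_A·a/J_AC = T_B·b/J_CB with T_A + T_B = T₀.
J_AC = 1.76×10^-7 m⁴, J_CB = 1.60×10^-8 m⁴, so T_A = T₀·(J_AC/a)/((J_AC/a)+(J_CB/b)) = 517.4 N·m, T_B = 31.58 N·m.

517 N·m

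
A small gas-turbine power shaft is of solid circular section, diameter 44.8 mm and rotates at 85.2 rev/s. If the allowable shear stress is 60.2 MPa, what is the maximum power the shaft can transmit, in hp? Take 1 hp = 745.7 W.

763 hp

J = πd⁴/32 = π(0.0448)⁴/32 = 3.955×10^-7 m⁴.
T_max = τ_allow·J/r = 6.02×10^7 × 3.955×10^-7 / 0.0224 = 1063 N·m.
ω = 2π·85.2 = 535.3 rad/s, so P_max = T_max·ω = 5.690×10^5 W.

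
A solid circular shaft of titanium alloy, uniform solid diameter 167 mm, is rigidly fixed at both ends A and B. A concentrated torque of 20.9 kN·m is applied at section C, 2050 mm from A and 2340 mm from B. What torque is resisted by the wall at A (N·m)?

11100 N·m

With uniform GJ and both ends fixed, compatibility θ_AC = θ_CB gives T_A·a = T_B·b, together with T_A + T_B = T₀.
T_A = T₀·b/(a+b) = 20900·2340/4390 = 11140 N·m; T_B = 9760 N·m.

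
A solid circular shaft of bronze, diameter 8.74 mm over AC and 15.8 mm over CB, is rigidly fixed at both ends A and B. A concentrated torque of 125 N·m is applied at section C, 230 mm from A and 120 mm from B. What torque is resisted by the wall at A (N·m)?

Compatibility: T_A·a/J_AC = T_B·b/J_CB with T_A + T_B = T₀.
J_AC = 5.73×10^-10 m⁴, J_CB = 6.12×10^-9 m⁴, so T_A = T₀·(J_AC/a)/((J_AC/a)+(J_CB/b)) = 5.822 N·m, T_B = 119.2 N·m.

5.82 N·m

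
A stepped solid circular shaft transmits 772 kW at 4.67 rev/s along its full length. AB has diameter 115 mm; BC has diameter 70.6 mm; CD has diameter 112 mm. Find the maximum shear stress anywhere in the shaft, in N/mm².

381 N/mm²

ω = 2π·4.67 = 29.34 rad/s, so T = P/ω = 772×10³ / 29.34 = 26310 N·m.
Under the same torque, τ_max = 16T/(πd³) is largest where d is smallest — segment BC (d = 70.6 mm).
τ_max = 16·26310/(π·(0.0706)³) = 3.808×10^8 Pa.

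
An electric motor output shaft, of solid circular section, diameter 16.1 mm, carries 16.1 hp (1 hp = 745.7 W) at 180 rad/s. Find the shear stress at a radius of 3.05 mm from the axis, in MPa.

30.8 MPa

ω = 180 rad/s, so T = P/ω = 16.1×745.7 / 180.0 = 66.70 N·m.
J = πd⁴/32 = π(0.0161)⁴/32 = 6.596×10^-9 m⁴.
Shear stress varies linearly with radius: τ = T·r/J = 66.70 × 0.00305 / 6.596×10^-9 = 3.084×10^7 Pa.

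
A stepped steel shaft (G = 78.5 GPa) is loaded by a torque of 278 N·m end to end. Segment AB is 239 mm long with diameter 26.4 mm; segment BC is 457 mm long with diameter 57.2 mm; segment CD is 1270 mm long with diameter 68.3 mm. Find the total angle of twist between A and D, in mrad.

21.4 mrad

J_AB = π(0.0264)⁴/32 = 4.77×10^-8 m⁴; J_BC = π(0.0572)⁴/32 = 1.05×10^-6 m⁴; J_CD = π(0.0683)⁴/32 = 2.14×10^-6 m⁴.
θ = (T/G)·Σ L_i/J_i = (278.0/78.5×10⁹)·(0.239/4.77×10^-8 + 0.457/1.05×10^-6 + 1.27/2.14×10^-6) = 0.02139 rad.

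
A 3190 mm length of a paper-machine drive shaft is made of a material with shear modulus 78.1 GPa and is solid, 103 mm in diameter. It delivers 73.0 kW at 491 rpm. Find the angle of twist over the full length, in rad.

ω = 2π·491/60 = 51.42 rad/s, so T = P/ω = 73.0×10³ / 51.42 = 1420 N·m.
J = πd⁴/32 = π(0.103)⁴/32 = 1.105×10^-5 m⁴.
θ = T·L/(G·J) = 1420 × 3.19 / (78.1×10⁹ × 1.105×10^-5) = 5.248×10^-3 rad.

0.00525 rad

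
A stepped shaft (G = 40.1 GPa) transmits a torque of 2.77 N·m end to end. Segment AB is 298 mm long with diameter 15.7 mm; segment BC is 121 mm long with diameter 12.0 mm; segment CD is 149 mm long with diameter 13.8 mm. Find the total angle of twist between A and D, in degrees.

0.599°

J_AB = π(0.0157)⁴/32 = 5.96×10^-9 m⁴; J_BC = π(0.0120)⁴/32 = 2.04×10^-9 m⁴; J_CD = π(0.0138)⁴/32 = 3.56×10^-9 m⁴.
θ = (T/G)·Σ L_i/J_i = (2.770/40.1×10⁹)·(0.298/5.96×10^-9 + 0.121/2.04×10^-9 + 0.149/3.56×10^-9) = 0.01045 rad.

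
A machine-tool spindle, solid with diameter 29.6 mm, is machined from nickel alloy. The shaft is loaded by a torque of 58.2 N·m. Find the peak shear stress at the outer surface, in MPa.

J = πd⁴/32 = π(0.0296)⁴/32 = 7.536×10^-8 m⁴.
τ_max = T·r/J = 58.20 × 0.0148 / 7.536×10^-8 = 1.143×10^7 Pa.

11.4 MPa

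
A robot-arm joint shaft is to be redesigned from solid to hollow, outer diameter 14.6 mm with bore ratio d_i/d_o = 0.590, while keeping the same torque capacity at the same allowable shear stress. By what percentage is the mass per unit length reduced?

Equal τ_max and T ⇒ the solid shaft needs d_s³ = d_o³(1−k⁴), so d_s = 14.6·(1−0.590⁴)^(1/3) = 13.98 mm.
Area ratio A_h/A_s = d_o²(1−k²)/d_s² = (1−k²)/(1−k⁴)^(2/3) = 0.7105.
Mass saving = 1 − 0.7105 = 28.9 %.

28.9 %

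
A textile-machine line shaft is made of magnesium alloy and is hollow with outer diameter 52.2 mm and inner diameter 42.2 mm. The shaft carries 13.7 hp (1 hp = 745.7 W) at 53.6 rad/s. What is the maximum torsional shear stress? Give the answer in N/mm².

ω = 53.6 rad/s, so T = P/ω = 13.7×745.7 / 53.60 = 190.6 N·m.
J = π(d_o⁴ − d_i⁴)/32 = π(0.0522⁴ − 0.0422⁴)/32 = 4.176×10^-7 m⁴.
τ_max = T·r/J = 190.6 × 0.0261 / 4.176×10^-7 = 1.191×10^7 Pa.

11.9 N/mm²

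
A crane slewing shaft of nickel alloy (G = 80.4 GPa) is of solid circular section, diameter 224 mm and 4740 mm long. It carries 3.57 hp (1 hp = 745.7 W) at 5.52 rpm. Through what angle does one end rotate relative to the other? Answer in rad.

0.00110 rad

ω = 2π·5.52/60 = 0.5781 rad/s, so T = P/ω = 3.57×745.7 / 0.5781 = 4605 N·m.
J = πd⁴/32 = π(0.224)⁴/32 = 2.472×10^-4 m⁴.
θ = T·L/(G·J) = 4605 × 4.74 / (80.4×10⁹ × 2.472×10^-4) = 1.098×10^-3 rad.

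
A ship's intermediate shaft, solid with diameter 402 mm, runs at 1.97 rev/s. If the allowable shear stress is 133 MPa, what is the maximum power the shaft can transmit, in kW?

21000 kW

J = πd⁴/32 = π(0.402)⁴/32 = 2.564×10^-3 m⁴.
T_max = τ_allow·J/r = 1.33×10^8 × 2.564×10^-3 / 0.201 = 1.697e6 N·m.
ω = 2π·1.97 = 12.38 rad/s, so P_max = T_max·ω = 2.100×10^7 W.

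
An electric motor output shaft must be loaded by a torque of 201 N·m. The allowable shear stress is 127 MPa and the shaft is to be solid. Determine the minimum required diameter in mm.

20.1 mm

For a solid shaft τ_max = 16T/(πd³), so d = (16T/(π τ_allow))^(1/3) = (16·201.0/(π·1.27×10^8))^(1/3) = 0.02005 m.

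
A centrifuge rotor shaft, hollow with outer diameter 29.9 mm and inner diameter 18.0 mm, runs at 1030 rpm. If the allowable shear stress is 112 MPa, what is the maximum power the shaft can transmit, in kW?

55.1 kW

J = π(d_o⁴ − d_i⁴)/32 = π(0.0299⁴ − 0.0180⁴)/32 = 6.816×10^-8 m⁴.
T_max = τ_allow·J/r = 1.12×10^8 × 6.816×10^-8 / 0.0149 = 510.6 N·m.
ω = 2π·1030/60 = 107.9 rad/s, so P_max = T_max·ω = 5.508×10^4 W.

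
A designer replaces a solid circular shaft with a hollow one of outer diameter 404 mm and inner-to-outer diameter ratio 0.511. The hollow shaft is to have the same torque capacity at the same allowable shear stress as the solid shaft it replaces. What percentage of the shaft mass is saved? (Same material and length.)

Equal τ_max and T ⇒ the solid shaft needs d_s³ = d_o³(1−k⁴), so d_s = 404·(1−0.511⁴)^(1/3) = 394.6 mm.
Area ratio A_h/A_s = d_o²(1−k²)/d_s² = (1−k²)/(1−k⁴)^(2/3) = 0.7745.
Mass saving = 1 − 0.7745 = 22.6 %.

22.6 %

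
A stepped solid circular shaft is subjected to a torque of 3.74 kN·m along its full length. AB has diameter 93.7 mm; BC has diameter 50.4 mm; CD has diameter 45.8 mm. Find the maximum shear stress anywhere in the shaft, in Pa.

1.98e8 Pa

Under the same torque, τ_max = 16T/(πd³) is largest where d is smallest — segment CD (d = 45.8 mm).
τ_max = 16·3740/(π·(0.0458)³) = 1.983×10^8 Pa.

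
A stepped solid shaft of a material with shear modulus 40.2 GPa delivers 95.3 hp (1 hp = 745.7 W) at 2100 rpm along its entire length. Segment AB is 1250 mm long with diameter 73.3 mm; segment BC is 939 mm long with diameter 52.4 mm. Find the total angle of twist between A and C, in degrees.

ω = 2π·2100/60 = 219.9 rad/s, so T = P/ω = 95.3×745.7 / 219.9 = 323.2 N·m.
J_AB = π(0.0733)⁴/32 = 2.83×10^-6 m⁴; J_BC = π(0.0524)⁴/32 = 7.40×10^-7 m⁴.
θ = (T/G)·Σ L_i/J_i = (323.2/40.2×10⁹)·(1.25/2.83×10^-6 + 0.939/7.40×10^-7) = 0.01374 rad.

0.787°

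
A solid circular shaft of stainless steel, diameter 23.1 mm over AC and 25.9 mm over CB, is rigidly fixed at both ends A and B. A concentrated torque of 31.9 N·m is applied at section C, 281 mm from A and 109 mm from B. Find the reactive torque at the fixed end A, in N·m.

Compatibility: T_A·a/J_AC = T_B·b/J_CB with T_A + T_B = T₀.
J_AC = 2.80×10^-8 m⁴, J_CB = 4.42×10^-8 m⁴, so T_A = T₀·(J_AC/a)/((J_AC/a)+(J_CB/b)) = 6.287 N·m, T_B = 25.61 N·m.

6.29 N·m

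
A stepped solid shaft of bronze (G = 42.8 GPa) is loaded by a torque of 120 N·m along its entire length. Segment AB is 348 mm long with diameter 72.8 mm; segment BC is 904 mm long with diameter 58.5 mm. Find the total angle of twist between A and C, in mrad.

J_AB = π(0.0728)⁴/32 = 2.76×10^-6 m⁴; J_BC = π(0.0585)⁴/32 = 1.15×10^-6 m⁴.
θ = (T/G)·Σ L_i/J_i = (120.0/42.8×10⁹)·(0.348/2.76×10^-6 + 0.904/1.15×10^-6) = 2.558×10^-3 rad.

2.56 mrad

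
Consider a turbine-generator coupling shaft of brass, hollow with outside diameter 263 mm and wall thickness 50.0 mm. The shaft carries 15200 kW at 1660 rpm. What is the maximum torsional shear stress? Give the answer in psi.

ω = 2π·1660/60 = 173.8 rad/s, so T = P/ω = 15200×10³ / 173.8 = 87440 N·m.
J = π(d_o⁴ − d_i⁴)/32 = π(0.263⁴ − 0.163⁴)/32 = 4.004×10^-4 m⁴.
τ_max = T·r/J = 87440 × 0.132 / 4.004×10^-4 = 2.872×10^7 Pa.

4170 psi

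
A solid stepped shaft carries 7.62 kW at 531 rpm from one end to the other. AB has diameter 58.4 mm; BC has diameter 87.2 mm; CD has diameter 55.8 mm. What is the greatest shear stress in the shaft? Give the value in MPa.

4.02 MPa

ω = 2π·531/60 = 55.61 rad/s, so T = P/ω = 7.62×10³ / 55.61 = 137.0 N·m.
Under the same torque, τ_max = 16T/(πd³) is largest where d is smallest — segment CD (d = 55.8 mm).
τ_max = 16·137.0/(π·(0.0558)³) = 4.017×10^6 Pa.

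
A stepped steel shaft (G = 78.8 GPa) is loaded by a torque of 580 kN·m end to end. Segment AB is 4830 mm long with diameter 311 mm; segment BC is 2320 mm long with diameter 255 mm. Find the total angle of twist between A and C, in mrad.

J_AB = π(0.311)⁴/32 = 9.18×10^-4 m⁴; J_BC = π(0.255)⁴/32 = 4.15×10^-4 m⁴.
θ = (T/G)·Σ L_i/J_i = (580000/78.8×10⁹)·(4.83/9.18×10^-4 + 2.32/4.15×10^-4) = 0.07985 rad.

79.8 mrad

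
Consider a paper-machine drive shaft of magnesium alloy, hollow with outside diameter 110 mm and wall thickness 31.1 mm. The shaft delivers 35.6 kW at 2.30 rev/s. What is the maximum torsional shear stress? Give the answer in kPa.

9770 kPa

ω = 2π·2.30 = 14.45 rad/s, so T = P/ω = 35.6×10³ / 14.45 = 2463 N·m.
J = π(d_o⁴ − d_i⁴)/32 = π(0.110⁴ − 0.0478⁴)/32 = 1.386×10^-5 m⁴.
τ_max = T·r/J = 2463 × 0.0550 / 1.386×10^-5 = 9.775×10^6 Pa.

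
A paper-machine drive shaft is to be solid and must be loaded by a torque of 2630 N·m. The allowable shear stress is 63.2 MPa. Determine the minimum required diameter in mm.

59.6 mm

For a solid shaft τ_max = 16T/(πd³), so d = (16T/(π τ_allow))^(1/3) = (16·2630/(π·6.32×10^7))^(1/3) = 0.05962 m.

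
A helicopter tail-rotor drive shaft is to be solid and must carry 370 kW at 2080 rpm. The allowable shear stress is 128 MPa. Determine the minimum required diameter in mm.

ω = 2π·2080/60 = 217.8 rad/s, so T = P/ω = 370×10³ / 217.8 = 1699 N·m.
For a solid shaft τ_max = 16T/(πd³), so d = (16T/(π τ_allow))^(1/3) = (16·1699/(π·1.28×10^8))^(1/3) = 0.04073 m.

40.7 mm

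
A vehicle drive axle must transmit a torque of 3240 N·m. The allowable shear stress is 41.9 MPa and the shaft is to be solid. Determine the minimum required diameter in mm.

For a solid shaft τ_max = 16T/(πd³), so d = (16T/(π τ_allow))^(1/3) = (16·3240/(π·4.19×10^7))^(1/3) = 0.07330 m.

73.3 mm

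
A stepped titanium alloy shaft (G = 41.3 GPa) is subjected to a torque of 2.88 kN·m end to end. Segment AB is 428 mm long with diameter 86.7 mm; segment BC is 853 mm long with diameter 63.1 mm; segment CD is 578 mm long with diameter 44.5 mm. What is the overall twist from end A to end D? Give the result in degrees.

8.50°

J_AB = π(0.0867)⁴/32 = 5.55×10^-6 m⁴; J_BC = π(0.0631)⁴/32 = 1.56×10^-6 m⁴; J_CD = π(0.0445)⁴/32 = 3.85×10^-7 m⁴.
θ = (T/G)·Σ L_i/J_i = (2880/41.3×10⁹)·(0.428/5.55×10^-6 + 0.853/1.56×10^-6 + 0.578/3.85×10^-7) = 0.1483 rad.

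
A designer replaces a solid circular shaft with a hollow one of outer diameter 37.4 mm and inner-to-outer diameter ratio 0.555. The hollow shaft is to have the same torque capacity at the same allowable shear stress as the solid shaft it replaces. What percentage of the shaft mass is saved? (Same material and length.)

26.0 %

Equal τ_max and T ⇒ the solid shaft needs d_s³ = d_o³(1−k⁴), so d_s = 37.4·(1−0.555⁴)^(1/3) = 36.18 mm.
Area ratio A_h/A_s = d_o²(1−k²)/d_s² = (1−k²)/(1−k⁴)^(2/3) = 0.7395.
Mass saving = 1 − 0.7395 = 26.0 %.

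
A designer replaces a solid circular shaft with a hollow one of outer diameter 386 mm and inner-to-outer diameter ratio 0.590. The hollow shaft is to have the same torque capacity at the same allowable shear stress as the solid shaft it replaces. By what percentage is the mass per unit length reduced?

Equal τ_max and T ⇒ the solid shaft needs d_s³ = d_o³(1−k⁴), so d_s = 386·(1−0.590⁴)^(1/3) = 369.7 mm.
Area ratio A_h/A_s = d_o²(1−k²)/d_s² = (1−k²)/(1−k⁴)^(2/3) = 0.7105.
Mass saving = 1 − 0.7105 = 28.9 %.

28.9 %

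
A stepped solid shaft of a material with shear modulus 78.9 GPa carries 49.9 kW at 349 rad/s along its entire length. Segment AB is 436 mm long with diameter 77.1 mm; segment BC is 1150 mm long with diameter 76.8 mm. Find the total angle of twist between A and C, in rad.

8.38e-4 rad

ω = 349 rad/s, so T = P/ω = 49.9×10³ / 349.0 = 143.0 N·m.
J_AB = π(0.0771)⁴/32 = 3.47×10^-6 m⁴; J_BC = π(0.0768)⁴/32 = 3.42×10^-6 m⁴.
θ = (T/G)·Σ L_i/J_i = (143.0/78.9×10⁹)·(0.436/3.47×10^-6 + 1.15/3.42×10^-6) = 8.379×10^-4 rad.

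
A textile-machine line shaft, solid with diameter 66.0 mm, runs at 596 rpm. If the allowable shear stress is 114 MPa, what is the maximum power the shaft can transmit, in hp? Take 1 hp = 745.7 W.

539 hp

J = πd⁴/32 = π(0.0660)⁴/32 = 1.863×10^-6 m⁴.
T_max = τ_allow·J/r = 1.14×10^8 × 1.863×10^-6 / 0.0330 = 6435 N·m.
ω = 2π·596/60 = 62.41 rad/s, so P_max = T_max·ω = 4.016×10^5 W.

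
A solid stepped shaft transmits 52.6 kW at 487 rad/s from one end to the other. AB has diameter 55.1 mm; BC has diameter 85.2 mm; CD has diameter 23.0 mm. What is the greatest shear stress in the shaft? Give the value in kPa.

45200 kPa

ω = 487 rad/s, so T = P/ω = 52.6×10³ / 487.0 = 108.0 N·m.
Under the same torque, τ_max = 16T/(πd³) is largest where d is smallest — segment CD (d = 23.0 mm).
τ_max = 16·108.0/(π·(0.0230)³) = 4.521×10^7 Pa.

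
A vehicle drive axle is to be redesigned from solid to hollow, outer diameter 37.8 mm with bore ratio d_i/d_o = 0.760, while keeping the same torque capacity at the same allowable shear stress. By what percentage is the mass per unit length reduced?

Equal τ_max and T ⇒ the solid shaft needs d_s³ = d_o³(1−k⁴), so d_s = 37.8·(1−0.760⁴)^(1/3) = 33.02 mm.
Area ratio A_h/A_s = d_o²(1−k²)/d_s² = (1−k²)/(1−k⁴)^(2/3) = 0.5537.
Mass saving = 1 − 0.5537 = 44.6 %.

44.6 %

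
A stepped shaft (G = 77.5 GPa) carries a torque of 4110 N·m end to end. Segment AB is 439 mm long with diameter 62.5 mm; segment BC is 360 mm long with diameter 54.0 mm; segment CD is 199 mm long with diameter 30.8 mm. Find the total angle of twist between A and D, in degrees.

9.04°

J_AB = π(0.0625)⁴/32 = 1.50×10^-6 m⁴; J_BC = π(0.0540)⁴/32 = 8.35×10^-7 m⁴; J_CD = π(0.0308)⁴/32 = 8.83×10^-8 m⁴.
θ = (T/G)·Σ L_i/J_i = (4110/77.5×10⁹)·(0.439/1.50×10^-6 + 0.360/8.35×10^-7 + 0.199/8.83×10^-8) = 0.1579 rad.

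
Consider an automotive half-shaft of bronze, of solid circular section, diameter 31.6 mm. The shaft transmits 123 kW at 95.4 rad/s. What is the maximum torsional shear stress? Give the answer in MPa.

208 MPa

ω = 95.4 rad/s, so T = P/ω = 123×10³ / 95.40 = 1289 N·m.
J = πd⁴/32 = π(0.0316)⁴/32 = 9.789×10^-8 m⁴.
τ_max = T·r/J = 1289 × 0.0158 / 9.789×10^-8 = 2.081×10^8 Pa.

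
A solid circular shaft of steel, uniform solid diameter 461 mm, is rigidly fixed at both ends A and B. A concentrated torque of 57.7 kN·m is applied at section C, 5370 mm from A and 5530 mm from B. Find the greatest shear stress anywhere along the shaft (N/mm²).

With uniform GJ and both ends fixed, compatibility θ_AC = θ_CB gives T_A·a = T_B·b, together with T_A + T_B = T₀.
T_A = T₀·b/(a+b) = 57700·5530/10900 = 29270 N·m; T_B = 28430 N·m.
τ in each portion: τ_AC = 1.52×10^6 Pa, τ_CB = 1.48×10^6 Pa; maximum is in AC.
τ_max = T_AC·r/J = 29270·0.231/4.43×10^-3 = 1.522×10^6 Pa.

1.52 N/mm²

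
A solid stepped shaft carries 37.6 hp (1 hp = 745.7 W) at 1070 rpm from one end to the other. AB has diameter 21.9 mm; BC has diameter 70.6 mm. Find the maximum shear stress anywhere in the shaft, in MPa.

ω = 2π·1070/60 = 112.1 rad/s, so T = P/ω = 37.6×745.7 / 112.1 = 250.2 N·m.
Under the same torque, τ_max = 16T/(πd³) is largest where d is smallest — segment AB (d = 21.9 mm).
τ_max = 16·250.2/(π·(0.0219)³) = 1.213×10^8 Pa.

121 MPa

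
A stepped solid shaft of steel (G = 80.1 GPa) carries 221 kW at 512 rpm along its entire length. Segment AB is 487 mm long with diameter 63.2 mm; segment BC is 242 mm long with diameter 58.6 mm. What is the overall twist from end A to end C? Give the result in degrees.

ω = 2π·512/60 = 53.62 rad/s, so T = P/ω = 221×10³ / 53.62 = 4122 N·m.
J_AB = π(0.0632)⁴/32 = 1.57×10^-6 m⁴; J_BC = π(0.0586)⁴/32 = 1.16×10^-6 m⁴.
θ = (T/G)·Σ L_i/J_i = (4122/80.1×10⁹)·(0.487/1.57×10^-6 + 0.242/1.16×10^-6) = 0.02676 rad.

1.53°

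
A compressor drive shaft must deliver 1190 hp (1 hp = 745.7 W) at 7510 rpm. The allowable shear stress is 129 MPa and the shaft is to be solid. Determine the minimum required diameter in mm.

ω = 2π·7510/60 = 786.4 rad/s, so T = P/ω = 1190×745.7 / 786.4 = 1128 N·m.
For a solid shaft τ_max = 16T/(πd³), so d = (16T/(π τ_allow))^(1/3) = (16·1128/(π·1.29×10^8))^(1/3) = 0.03545 m.

35.4 mm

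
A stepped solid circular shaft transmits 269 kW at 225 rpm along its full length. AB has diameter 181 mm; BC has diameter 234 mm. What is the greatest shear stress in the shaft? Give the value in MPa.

ω = 2π·225/60 = 23.56 rad/s, so T = P/ω = 269×10³ / 23.56 = 11420 N·m.
Under the same torque, τ_max = 16T/(πd³) is largest where d is smallest — segment AB (d = 181 mm).
τ_max = 16·11420/(π·(0.181)³) = 9.806×10^6 Pa.

9.81 MPa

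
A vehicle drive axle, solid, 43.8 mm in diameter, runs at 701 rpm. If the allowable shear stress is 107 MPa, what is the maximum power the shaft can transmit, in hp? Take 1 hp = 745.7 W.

J = πd⁴/32 = π(0.0438)⁴/32 = 3.613×10^-7 m⁴.
T_max = τ_allow·J/r = 1.07×10^8 × 3.613×10^-7 / 0.0219 = 1765 N·m.
ω = 2π·701/60 = 73.41 rad/s, so P_max = T_max·ω = 1.296×10^5 W.

174 hp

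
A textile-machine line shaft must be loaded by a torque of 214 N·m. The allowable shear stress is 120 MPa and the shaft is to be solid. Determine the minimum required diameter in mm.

20.9 mm

For a solid shaft τ_max = 16T/(πd³), so d = (16T/(π τ_allow))^(1/3) = (16·214.0/(π·1.20×10^8))^(1/3) = 0.02086 m.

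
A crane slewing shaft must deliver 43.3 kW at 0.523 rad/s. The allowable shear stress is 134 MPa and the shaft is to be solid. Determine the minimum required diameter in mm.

147 mm

ω = 0.523 rad/s, so T = P/ω = 43.3×10³ / 0.5230 = 82790 N·m.
For a solid shaft τ_max = 16T/(πd³), so d = (16T/(π τ_allow))^(1/3) = (16·82790/(π·1.34×10^8))^(1/3) = 0.1465 m.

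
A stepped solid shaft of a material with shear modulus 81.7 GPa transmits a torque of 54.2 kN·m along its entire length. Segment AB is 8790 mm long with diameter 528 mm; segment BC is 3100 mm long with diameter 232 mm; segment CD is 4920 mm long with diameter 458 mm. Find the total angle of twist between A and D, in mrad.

J_AB = π(0.528)⁴/32 = 7.63×10^-3 m⁴; J_BC = π(0.232)⁴/32 = 2.84×10^-4 m⁴; J_CD = π(0.458)⁴/32 = 4.32×10^-3 m⁴.
θ = (T/G)·Σ L_i/J_i = (54200/81.7×10⁹)·(8.79/7.63×10^-3 + 3.10/2.84×10^-4 + 4.92/4.32×10^-3) = 8.751×10^-3 rad.

8.75 mrad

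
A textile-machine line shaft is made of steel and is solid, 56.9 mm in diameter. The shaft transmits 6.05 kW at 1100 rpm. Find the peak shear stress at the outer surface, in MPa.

ω = 2π·1100/60 = 115.2 rad/s, so T = P/ω = 6.05×10³ / 115.2 = 52.52 N·m.
J = πd⁴/32 = π(0.0569)⁴/32 = 1.029×10^-6 m⁴.
τ_max = T·r/J = 52.52 × 0.0284 / 1.029×10^-6 = 1.452×10^6 Pa.

1.45 MPa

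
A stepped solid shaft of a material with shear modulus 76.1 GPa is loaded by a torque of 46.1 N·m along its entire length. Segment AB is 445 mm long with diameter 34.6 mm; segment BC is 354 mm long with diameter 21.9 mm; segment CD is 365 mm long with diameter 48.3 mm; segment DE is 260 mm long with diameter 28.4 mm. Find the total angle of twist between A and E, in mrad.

14.3 mrad

J_AB = π(0.0346)⁴/32 = 1.41×10^-7 m⁴; J_BC = π(0.0219)⁴/32 = 2.26×10^-8 m⁴; J_CD = π(0.0483)⁴/32 = 5.34×10^-7 m⁴; J_DE = π(0.0284)⁴/32 = 6.39×10^-8 m⁴.
θ = (T/G)·Σ L_i/J_i = (46.10/76.1×10⁹)·(0.445/1.41×10^-7 + 0.354/2.26×10^-8 + 0.365/5.34×10^-7 + 0.260/6.39×10^-8) = 0.01429 rad.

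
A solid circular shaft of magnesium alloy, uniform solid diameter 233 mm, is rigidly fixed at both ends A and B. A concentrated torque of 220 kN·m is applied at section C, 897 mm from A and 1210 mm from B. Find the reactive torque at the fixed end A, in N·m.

126000 N·m

With uniform GJ and both ends fixed, compatibility θ_AC = θ_CB gives T_A·a = T_B·b, together with T_A + T_B = T₀.
T_A = T₀·b/(a+b) = 220000·1210/2107 = 126300 N·m; T_B = 93660 N·m.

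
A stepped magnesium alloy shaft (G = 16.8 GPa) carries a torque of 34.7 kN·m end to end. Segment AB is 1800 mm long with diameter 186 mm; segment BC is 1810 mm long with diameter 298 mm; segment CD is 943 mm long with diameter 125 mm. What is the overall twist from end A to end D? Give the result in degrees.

J_AB = π(0.186)⁴/32 = 1.18×10^-4 m⁴; J_BC = π(0.298)⁴/32 = 7.74×10^-4 m⁴; J_CD = π(0.125)⁴/32 = 2.40×10^-5 m⁴.
θ = (T/G)·Σ L_i/J_i = (34700/16.8×10⁹)·(1.80/1.18×10^-4 + 1.81/7.74×10^-4 + 0.943/2.40×10^-5) = 0.1177 rad.

6.75°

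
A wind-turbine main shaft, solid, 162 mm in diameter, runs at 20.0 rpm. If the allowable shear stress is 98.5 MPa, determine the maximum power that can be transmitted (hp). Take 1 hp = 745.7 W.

J = πd⁴/32 = π(0.162)⁴/32 = 6.762×10^-5 m⁴.
T_max = τ_allow·J/r = 9.85×10^7 × 6.762×10^-5 / 0.0810 = 82230 N·m.
ω = 2π·20.0/60 = 2.094 rad/s, so P_max = T_max·ω = 1.722×10^5 W.

231 hp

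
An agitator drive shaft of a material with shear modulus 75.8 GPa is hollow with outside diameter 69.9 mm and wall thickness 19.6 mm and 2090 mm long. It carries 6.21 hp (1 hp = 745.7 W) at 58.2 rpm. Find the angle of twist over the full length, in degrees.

ω = 2π·58.2/60 = 6.095 rad/s, so T = P/ω = 6.21×745.7 / 6.095 = 759.8 N·m.
J = π(d_o⁴ − d_i⁴)/32 = π(0.0699⁴ − 0.0307⁴)/32 = 2.257×10^-6 m⁴.
θ = T·L/(G·J) = 759.8 × 2.09 / (75.8×10⁹ × 2.257×10^-6) = 9.284×10^-3 rad.

0.532°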